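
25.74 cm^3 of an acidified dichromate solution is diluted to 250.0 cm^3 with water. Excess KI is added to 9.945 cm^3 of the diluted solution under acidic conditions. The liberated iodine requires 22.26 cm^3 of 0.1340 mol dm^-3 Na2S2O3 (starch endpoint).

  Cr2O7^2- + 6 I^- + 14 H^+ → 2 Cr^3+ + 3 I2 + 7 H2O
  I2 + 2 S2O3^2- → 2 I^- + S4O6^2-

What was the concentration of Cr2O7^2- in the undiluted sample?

0.4855 mol/L

n(S2O3^2-) = 0.02226 × 0.1340 = 2.983 × 10^-3 mol
n(I2) = n(S2O3^2-)/2 = 1.491 × 10^-3 mol
From the 1:3 ratio, n(Cr2O7^2-) in the aliquot = 1/3 × 1.491 × 10^-3 = 4.971 × 10^-4 mol
[Cr2O7^2-]_dilute = 4.971 × 10^-4 / 0.009945 = 0.04999 mol/L
[Cr2O7^2-]_original = 0.04999 × 250.0/25.74 = 0.4855 mol/L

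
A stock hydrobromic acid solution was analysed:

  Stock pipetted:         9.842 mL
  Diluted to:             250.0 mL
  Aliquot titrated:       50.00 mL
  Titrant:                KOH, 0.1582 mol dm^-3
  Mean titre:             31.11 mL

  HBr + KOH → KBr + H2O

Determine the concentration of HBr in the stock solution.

n(KOH) = 0.03111 × 0.1582 = 4.922 × 10^-3 mol
n(HBr) in the aliquot = 4.922 × 10^-3 mol (1:1 ratio)
[HBr]_dilute = 4.922 × 10^-3 / 0.05000 = 0.09843 mol/L
Dilution factor = 250.0 / 9.842 = 25.40
[HBr]_stock = 0.09843 × 25.40 = 2.500 mol/L

2.500 mol/L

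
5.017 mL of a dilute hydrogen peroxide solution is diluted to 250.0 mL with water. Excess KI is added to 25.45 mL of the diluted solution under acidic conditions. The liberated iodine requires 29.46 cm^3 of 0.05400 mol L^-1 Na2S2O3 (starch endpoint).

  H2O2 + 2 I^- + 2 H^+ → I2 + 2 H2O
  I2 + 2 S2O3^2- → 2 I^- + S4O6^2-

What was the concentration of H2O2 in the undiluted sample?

1.557 mol/L

n(S2O3^2-) = 0.02946 × 0.05400 = 1.591 × 10^-3 mol
n(I2) = n(S2O3^2-)/2 = 7.954 × 10^-4 mol
n(H2O2) in the aliquot = 7.954 × 10^-4 mol (1:1 ratio)
[H2O2]_dilute = 7.954 × 10^-4 / 0.02545 = 0.03125 mol/L
[H2O2]_original = 0.03125 × 250.0/5.017 = 1.557 mol/L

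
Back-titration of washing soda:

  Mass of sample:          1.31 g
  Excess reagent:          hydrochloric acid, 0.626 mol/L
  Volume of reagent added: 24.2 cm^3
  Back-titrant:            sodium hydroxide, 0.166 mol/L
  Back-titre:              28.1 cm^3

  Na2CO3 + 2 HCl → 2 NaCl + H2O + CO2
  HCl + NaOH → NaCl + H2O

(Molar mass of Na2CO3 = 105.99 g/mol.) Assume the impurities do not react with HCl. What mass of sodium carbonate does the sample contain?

n(HCl) added = 0.0242 × 0.626 = 0.0151 mol
n(NaOH) used in back-titration = 0.0281 × 0.166 = 4.66 × 10^-3 mol
n(HCl) left over = 4.66 × 10^-3 mol (1:1 ratio)
n(HCl) consumed by analyte = 0.0151 − 4.66 × 10^-3 = 0.0105 mol
From the 1:2 ratio, n(Na2CO3) = 1/2 × 0.0105 = 5.24 × 10^-3 mol
mass of Na2CO3 = 5.24 × 10^-3 × 105.99 = 0.556 g

0.556 g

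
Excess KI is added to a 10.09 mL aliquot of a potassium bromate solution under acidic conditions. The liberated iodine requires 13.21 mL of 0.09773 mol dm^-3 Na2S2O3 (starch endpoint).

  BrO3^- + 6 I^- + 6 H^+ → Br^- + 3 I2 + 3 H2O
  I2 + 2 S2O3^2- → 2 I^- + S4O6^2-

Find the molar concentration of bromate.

n(S2O3^2-) = 0.01321 × 0.09773 = 1.291 × 10^-3 mol
n(I2) = n(S2O3^2-)/2 = 6.455 × 10^-4 mol
From the 1:3 ratio, n(BrO3^-) in the aliquot = 1/3 × 6.455 × 10^-4 = 2.152 × 10^-4 mol
[BrO3^-] = 2.152 × 10^-4 / 0.01009 = 0.02132 mol/L

0.02132 mol/L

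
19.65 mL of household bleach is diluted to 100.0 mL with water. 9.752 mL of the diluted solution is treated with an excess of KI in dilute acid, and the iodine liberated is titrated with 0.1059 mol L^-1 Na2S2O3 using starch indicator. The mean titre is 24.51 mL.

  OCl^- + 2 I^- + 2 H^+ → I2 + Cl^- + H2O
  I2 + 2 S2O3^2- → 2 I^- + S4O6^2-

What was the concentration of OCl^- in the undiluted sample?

n(S2O3^2-) = 0.02451 × 0.1059 = 2.596 × 10^-3 mol
n(I2) = n(S2O3^2-)/2 = 1.298 × 10^-3 mol
n(OCl^-) in the aliquot = 1.298 × 10^-3 mol (1:1 ratio)
[OCl^-]_dilute = 1.298 × 10^-3 / 0.009752 = 0.1331 mol/L
[OCl^-]_original = 0.1331 × 100.0/19.65 = 0.6773 mol/L

0.6773 mol/L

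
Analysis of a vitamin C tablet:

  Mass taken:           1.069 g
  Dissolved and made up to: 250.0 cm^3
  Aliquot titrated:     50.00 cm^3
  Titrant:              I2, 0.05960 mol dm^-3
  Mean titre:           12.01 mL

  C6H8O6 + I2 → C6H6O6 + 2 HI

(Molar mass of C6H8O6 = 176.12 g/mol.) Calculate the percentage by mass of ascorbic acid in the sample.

58.96 %

n(I2) per titration = 0.01201 × 0.05960 = 7.158 × 10^-4 mol
n(C6H8O6) in each aliquot = 7.158 × 10^-4 mol (1:1 ratio)
n(C6H8O6) in the whole flask = 7.158 × 10^-4 × 250.0/50.00 = 3.579 × 10^-3 mol
mass of C6H8O6 = 3.579 × 10^-3 × 176.12 = 0.6303 g
% C6H8O6 = 0.6303 / 1.069 × 100 = 58.96 %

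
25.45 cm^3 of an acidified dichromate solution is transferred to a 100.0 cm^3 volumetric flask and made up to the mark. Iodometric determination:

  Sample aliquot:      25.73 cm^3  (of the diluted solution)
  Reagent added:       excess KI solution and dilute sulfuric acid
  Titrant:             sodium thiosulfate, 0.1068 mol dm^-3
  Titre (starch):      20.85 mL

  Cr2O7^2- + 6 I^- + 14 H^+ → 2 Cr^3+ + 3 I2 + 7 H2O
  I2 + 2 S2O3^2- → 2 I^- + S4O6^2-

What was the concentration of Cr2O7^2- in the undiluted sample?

0.05668 mol/L

n(S2O3^2-) = 0.02085 × 0.1068 = 2.227 × 10^-3 mol
n(I2) = n(S2O3^2-)/2 = 1.113 × 10^-3 mol
From the 1:3 ratio, n(Cr2O7^2-) in the aliquot = 1/3 × 1.113 × 10^-3 = 3.711 × 10^-4 mol
[Cr2O7^2-]_dilute = 3.711 × 10^-4 / 0.02573 = 0.01442 mol/L
[Cr2O7^2-]_original = 0.01442 × 100.0/25.45 = 0.05668 mol/L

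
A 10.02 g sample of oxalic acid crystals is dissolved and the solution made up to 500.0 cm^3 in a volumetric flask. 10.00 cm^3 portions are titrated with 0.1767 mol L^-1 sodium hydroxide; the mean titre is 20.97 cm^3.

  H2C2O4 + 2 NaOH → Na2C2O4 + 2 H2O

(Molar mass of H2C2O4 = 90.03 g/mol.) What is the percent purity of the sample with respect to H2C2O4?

n(NaOH) per titration = 0.02097 × 0.1767 = 3.705 × 10^-3 mol
From the 1:2 ratio, n(H2C2O4) in each aliquot = 1/2 × 3.705 × 10^-3 = 1.853 × 10^-3 mol
n(H2C2O4) in the whole flask = 1.853 × 10^-3 × 500.0/10.00 = 0.09263 mol
mass of H2C2O4 = 0.09263 × 90.03 = 8.340 g
% H2C2O4 = 8.340 / 10.02 × 100 = 83.23 %

83.23 %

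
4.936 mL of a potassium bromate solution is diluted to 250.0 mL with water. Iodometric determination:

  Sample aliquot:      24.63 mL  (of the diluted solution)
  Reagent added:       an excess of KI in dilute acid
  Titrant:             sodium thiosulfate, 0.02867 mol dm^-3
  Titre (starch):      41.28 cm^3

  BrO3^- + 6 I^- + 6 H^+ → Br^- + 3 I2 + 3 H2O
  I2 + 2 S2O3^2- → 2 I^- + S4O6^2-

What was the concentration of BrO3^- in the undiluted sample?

0.4056 mol/L

n(S2O3^2-) = 0.04128 × 0.02867 = 1.183 × 10^-3 mol
n(I2) = n(S2O3^2-)/2 = 5.917 × 10^-4 mol
From the 1:3 ratio, n(BrO3^-) in the aliquot = 1/3 × 5.917 × 10^-4 = 1.972 × 10^-4 mol
[BrO3^-]_dilute = 1.972 × 10^-4 / 0.02463 = 0.008009 mol/L
[BrO3^-]_original = 0.008009 × 250.0/4.936 = 0.4056 mol/L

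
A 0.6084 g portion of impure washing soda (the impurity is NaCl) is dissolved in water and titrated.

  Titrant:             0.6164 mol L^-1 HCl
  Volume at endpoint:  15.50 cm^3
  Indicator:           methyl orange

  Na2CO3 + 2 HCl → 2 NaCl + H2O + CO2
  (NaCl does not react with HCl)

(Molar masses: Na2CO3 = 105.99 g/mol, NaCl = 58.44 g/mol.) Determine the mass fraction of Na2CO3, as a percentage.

n(HCl) = 0.01550 × 0.6164 = 9.554 × 10^-3 mol
Let x = n(Na2CO3), y = n(NaCl).
Titrant: 2x = 9.554 × 10^-3;  mass: 105.99x + 58.44y = 0.6084
Solving, x = 4.777 × 10^-3 mol, y = 1.747 × 10^-3 mol
mass of Na2CO3 = 4.777 × 10^-3 × 105.99 = 0.5063 g
% Na2CO3 = 0.5063 / 0.6084 × 100 = 83.22 %

83.22 %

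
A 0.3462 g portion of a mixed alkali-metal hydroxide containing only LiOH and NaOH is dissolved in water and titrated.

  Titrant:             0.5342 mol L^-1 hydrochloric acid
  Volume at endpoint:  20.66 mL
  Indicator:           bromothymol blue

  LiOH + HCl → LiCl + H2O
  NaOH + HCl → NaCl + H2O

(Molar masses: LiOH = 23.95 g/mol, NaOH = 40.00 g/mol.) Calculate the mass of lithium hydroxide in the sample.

0.1422 g

n(HCl) = 0.02066 × 0.5342 = 0.01104 mol
Let x = n(LiOH), y = n(NaOH).
Titrant: 1x + 1y = 0.01104;  mass: 23.95x + 40.00y = 0.3462
Solving, x = 5.935 × 10^-3 mol, y = 5.101 × 10^-3 mol
mass of LiOH = 5.935 × 10^-3 × 23.95 = 0.1422 g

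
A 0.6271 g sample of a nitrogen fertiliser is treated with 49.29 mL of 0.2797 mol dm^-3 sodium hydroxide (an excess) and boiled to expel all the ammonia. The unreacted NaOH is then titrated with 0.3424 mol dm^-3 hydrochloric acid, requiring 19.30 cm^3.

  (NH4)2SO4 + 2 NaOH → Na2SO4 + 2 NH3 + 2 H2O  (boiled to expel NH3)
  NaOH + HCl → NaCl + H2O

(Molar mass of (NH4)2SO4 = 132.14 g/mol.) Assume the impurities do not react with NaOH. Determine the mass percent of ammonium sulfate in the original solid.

n(NaOH) added = 0.04929 × 0.2797 = 0.01379 mol
n(HCl) used in back-titration = 0.01930 × 0.3424 = 6.608 × 10^-3 mol
n(NaOH) left over = 6.608 × 10^-3 mol (1:1 ratio)
n(NaOH) consumed by analyte = 0.01379 − 6.608 × 10^-3 = 7.178 × 10^-3 mol
From the 1:2 ratio, n((NH4)2SO4) = 1/2 × 7.178 × 10^-3 = 3.589 × 10^-3 mol
mass of (NH4)2SO4 = 3.589 × 10^-3 × 132.14 = 0.4743 g
% (NH4)2SO4 = 0.4743 / 0.6271 × 100 = 75.63 %

75.63 %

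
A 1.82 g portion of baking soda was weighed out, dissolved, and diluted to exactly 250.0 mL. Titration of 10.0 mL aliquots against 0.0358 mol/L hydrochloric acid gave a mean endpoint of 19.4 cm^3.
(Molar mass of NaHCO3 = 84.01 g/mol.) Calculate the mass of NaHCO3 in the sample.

1.46 g

NaHCO3 + HCl → NaCl + H2O + CO2
n(HCl) per titration = 0.0194 × 0.0358 = 6.95 × 10^-4 mol
n(NaHCO3) in each aliquot = 6.95 × 10^-4 mol (1:1 ratio)
n(NaHCO3) in the whole flask = 6.95 × 10^-4 × 250.0/10.0 = 0.0174 mol
mass of NaHCO3 = 0.0174 × 84.01 = 1.46 g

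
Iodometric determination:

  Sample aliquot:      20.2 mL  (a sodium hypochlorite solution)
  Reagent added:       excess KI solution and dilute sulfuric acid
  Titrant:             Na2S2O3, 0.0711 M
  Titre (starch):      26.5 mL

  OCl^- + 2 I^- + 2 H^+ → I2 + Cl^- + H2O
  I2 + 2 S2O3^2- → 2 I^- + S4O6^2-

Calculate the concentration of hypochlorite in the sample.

n(S2O3^2-) = 0.0265 × 0.0711 = 1.88 × 10^-3 mol
n(I2) = n(S2O3^2-)/2 = 9.42 × 10^-4 mol
n(OCl^-) in the aliquot = 9.42 × 10^-4 mol (1:1 ratio)
[OCl^-] = 9.42 × 10^-4 / 0.0202 = 0.0466 mol/L

0.0466 M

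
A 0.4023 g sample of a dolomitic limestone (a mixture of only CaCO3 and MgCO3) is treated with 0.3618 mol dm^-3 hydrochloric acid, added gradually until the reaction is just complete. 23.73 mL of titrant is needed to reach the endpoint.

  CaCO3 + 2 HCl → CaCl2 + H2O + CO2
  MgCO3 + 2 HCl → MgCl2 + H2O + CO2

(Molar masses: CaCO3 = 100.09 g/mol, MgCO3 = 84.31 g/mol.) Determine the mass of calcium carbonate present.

n(HCl) = 0.02373 × 0.3618 = 8.586 × 10^-3 mol
Let x = n(CaCO3), y = n(MgCO3).
Titrant: 2x + 2y = 8.586 × 10^-3;  mass: 100.09x + 84.31y = 0.4023
Solving, x = 2.559 × 10^-3 mol, y = 1.734 × 10^-3 mol
mass of CaCO3 = 2.559 × 10^-3 × 100.09 = 0.2561 g

0.2561 g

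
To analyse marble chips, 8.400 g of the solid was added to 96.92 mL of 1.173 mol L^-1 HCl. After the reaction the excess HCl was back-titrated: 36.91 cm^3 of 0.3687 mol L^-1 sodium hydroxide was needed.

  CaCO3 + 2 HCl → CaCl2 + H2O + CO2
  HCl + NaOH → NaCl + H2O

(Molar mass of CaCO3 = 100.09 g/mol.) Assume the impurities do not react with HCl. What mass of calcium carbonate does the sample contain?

5.008 g

n(HCl) added = 0.09692 × 1.173 = 0.1137 mol
n(NaOH) used in back-titration = 0.03691 × 0.3687 = 0.01361 mol
n(HCl) left over = 0.01361 mol (1:1 ratio)
n(HCl) consumed by analyte = 0.1137 − 0.01361 = 0.1001 mol
From the 1:2 ratio, n(CaCO3) = 1/2 × 0.1001 = 0.05004 mol
mass of CaCO3 = 0.05004 × 100.09 = 5.008 g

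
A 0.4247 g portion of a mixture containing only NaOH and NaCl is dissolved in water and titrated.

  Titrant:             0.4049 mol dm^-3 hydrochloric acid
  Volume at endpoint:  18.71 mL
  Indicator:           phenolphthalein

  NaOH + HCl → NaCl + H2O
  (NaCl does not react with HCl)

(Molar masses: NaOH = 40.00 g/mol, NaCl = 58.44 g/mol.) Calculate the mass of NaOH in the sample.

n(HCl) = 0.01871 × 0.4049 = 7.576 × 10^-3 mol
Let x = n(NaOH), y = n(NaCl).
Titrant: 1x = 7.576 × 10^-3;  mass: 40.00x + 58.44y = 0.4247
Solving, x = 7.576 × 10^-3 mol, y = 2.082 × 10^-3 mol
mass of NaOH = 7.576 × 10^-3 × 40.00 = 0.3030 g

0.3030 g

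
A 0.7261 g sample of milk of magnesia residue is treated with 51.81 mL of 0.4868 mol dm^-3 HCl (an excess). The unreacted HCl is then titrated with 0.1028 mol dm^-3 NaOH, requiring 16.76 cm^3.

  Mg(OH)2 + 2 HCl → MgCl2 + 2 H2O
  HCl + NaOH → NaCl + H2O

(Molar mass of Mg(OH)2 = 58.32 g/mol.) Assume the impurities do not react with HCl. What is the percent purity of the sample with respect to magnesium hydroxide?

94.37 %

n(HCl) added = 0.05181 × 0.4868 = 0.02522 mol
n(NaOH) used in back-titration = 0.01676 × 0.1028 = 1.723 × 10^-3 mol
n(HCl) left over = 1.723 × 10^-3 mol (1:1 ratio)
n(HCl) consumed by analyte = 0.02522 − 1.723 × 10^-3 = 0.02350 mol
From the 1:2 ratio, n(Mg(OH)2) = 1/2 × 0.02350 = 0.01175 mol
mass of Mg(OH)2 = 0.01175 × 58.32 = 0.6852 g
% Mg(OH)2 = 0.6852 / 0.7261 × 100 = 94.37 %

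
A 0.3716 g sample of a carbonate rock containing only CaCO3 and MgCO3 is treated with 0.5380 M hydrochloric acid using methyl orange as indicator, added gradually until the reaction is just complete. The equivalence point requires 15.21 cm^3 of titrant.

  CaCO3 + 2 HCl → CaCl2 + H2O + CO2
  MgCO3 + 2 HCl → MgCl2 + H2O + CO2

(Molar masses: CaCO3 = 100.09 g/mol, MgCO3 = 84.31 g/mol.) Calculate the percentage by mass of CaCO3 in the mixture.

n(HCl) = 0.01521 × 0.5380 = 8.183 × 10^-3 mol
Let x = n(CaCO3), y = n(MgCO3).
Titrant: 2x + 2y = 8.183 × 10^-3;  mass: 100.09x + 84.31y = 0.3716
Solving, x = 1.689 × 10^-3 mol, y = 2.403 × 10^-3 mol
mass of CaCO3 = 1.689 × 10^-3 × 100.09 = 0.1690 g
% CaCO3 = 0.1690 / 0.3716 × 100 = 45.48 %

45.48 %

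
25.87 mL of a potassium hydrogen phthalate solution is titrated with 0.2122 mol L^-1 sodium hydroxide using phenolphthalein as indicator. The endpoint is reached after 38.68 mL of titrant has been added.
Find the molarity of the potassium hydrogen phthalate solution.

KHC8H4O4 + NaOH → KNaC8H4O4 + H2O
n(NaOH) = 0.03868 L × 0.2122 mol/L = 8.208 × 10^-3 mol
n(KHC8H4O4) = 8.208 × 10^-3 mol (1:1 mole ratio)
[KHC8H4O4] = 8.208 × 10^-3 mol / 0.02587 L = 0.3173 mol/L

0.3173 mol/L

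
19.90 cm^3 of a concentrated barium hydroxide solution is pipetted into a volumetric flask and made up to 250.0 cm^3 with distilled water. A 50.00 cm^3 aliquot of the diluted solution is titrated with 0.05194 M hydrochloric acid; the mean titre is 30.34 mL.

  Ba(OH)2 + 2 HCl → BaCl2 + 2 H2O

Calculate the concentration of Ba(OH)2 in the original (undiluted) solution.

n(HCl) = 0.03034 × 0.05194 = 1.576 × 10^-3 mol
From the 1:2 ratio, n(Ba(OH)2) in the aliquot = 1/2 × 1.576 × 10^-3 = 7.879 × 10^-4 mol
[Ba(OH)2]_dilute = 7.879 × 10^-4 / 0.05000 = 0.01576 mol/L
Dilution factor = 250.0 / 19.90 = 12.56
[Ba(OH)2]_stock = 0.01576 × 12.56 = 0.1980 mol/L

0.1980 M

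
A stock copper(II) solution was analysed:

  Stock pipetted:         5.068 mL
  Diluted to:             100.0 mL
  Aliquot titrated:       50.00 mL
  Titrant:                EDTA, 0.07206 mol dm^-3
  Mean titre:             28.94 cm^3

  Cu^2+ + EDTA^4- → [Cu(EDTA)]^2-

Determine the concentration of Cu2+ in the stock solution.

0.8230 mol/L

n(EDTA) = 0.02894 × 0.07206 = 2.085 × 10^-3 mol
n(Cu2+) in the aliquot = 2.085 × 10^-3 mol (1:1 ratio)
[Cu2+]_dilute = 2.085 × 10^-3 / 0.05000 = 0.04171 mol/L
Dilution factor = 100.0 / 5.068 = 19.73
[Cu2+]_stock = 0.04171 × 19.73 = 0.8230 mol/L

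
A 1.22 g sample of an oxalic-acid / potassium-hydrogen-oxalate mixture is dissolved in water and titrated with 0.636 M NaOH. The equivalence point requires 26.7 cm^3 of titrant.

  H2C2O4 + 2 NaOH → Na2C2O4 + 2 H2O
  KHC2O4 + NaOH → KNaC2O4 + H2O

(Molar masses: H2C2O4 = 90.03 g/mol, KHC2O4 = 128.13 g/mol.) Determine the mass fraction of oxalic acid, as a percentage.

42.4 %

n(NaOH) = 0.0267 × 0.636 = 0.0170 mol
Let x = n(H2C2O4), y = n(KHC2O4).
Titrant: 2x + 1y = 0.0170;  mass: 90.03x + 128.13y = 1.22
Solving, x = 5.75 × 10^-3 mol, y = 5.48 × 10^-3 mol
mass of H2C2O4 = 5.75 × 10^-3 × 90.03 = 0.518 g
% H2C2O4 = 0.518 / 1.22 × 100 = 42.4 %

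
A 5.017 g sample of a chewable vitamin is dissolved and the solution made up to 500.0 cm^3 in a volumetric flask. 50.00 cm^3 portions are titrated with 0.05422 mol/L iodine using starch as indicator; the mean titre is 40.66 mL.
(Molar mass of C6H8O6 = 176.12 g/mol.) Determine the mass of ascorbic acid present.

C6H8O6 + I2 → C6H6O6 + 2 HI
n(I2) per titration = 0.04066 × 0.05422 = 2.205 × 10^-3 mol
n(C6H8O6) in each aliquot = 2.205 × 10^-3 mol (1:1 ratio)
n(C6H8O6) in the whole flask = 2.205 × 10^-3 × 500.0/50.00 = 0.02205 mol
mass of C6H8O6 = 0.02205 × 176.12 = 3.883 g

3.883 g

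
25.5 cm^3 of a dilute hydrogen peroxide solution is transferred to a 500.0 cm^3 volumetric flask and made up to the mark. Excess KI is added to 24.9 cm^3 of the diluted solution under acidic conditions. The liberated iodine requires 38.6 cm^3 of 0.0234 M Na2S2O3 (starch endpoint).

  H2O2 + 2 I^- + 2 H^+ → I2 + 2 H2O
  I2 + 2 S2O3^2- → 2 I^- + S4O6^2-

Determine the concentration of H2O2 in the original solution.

0.356 M

n(S2O3^2-) = 0.0386 × 0.0234 = 9.03 × 10^-4 mol
n(I2) = n(S2O3^2-)/2 = 4.52 × 10^-4 mol
n(H2O2) in the aliquot = 4.52 × 10^-4 mol (1:1 ratio)
[H2O2]_dilute = 4.52 × 10^-4 / 0.0249 = 0.0181 mol/L
[H2O2]_original = 0.0181 × 500.0/25.5 = 0.356 mol/L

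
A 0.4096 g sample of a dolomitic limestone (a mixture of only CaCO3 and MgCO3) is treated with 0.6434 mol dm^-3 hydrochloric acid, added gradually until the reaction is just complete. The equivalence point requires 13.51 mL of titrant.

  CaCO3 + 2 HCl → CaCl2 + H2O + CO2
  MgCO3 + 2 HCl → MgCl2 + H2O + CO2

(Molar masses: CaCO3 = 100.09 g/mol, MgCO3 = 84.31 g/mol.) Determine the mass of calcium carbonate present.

n(HCl) = 0.01351 × 0.6434 = 8.692 × 10^-3 mol
Let x = n(CaCO3), y = n(MgCO3).
Titrant: 2x + 2y = 8.692 × 10^-3;  mass: 100.09x + 84.31y = 0.4096
Solving, x = 2.736 × 10^-3 mol, y = 1.610 × 10^-3 mol
mass of CaCO3 = 2.736 × 10^-3 × 100.09 = 0.2738 g

0.2738 g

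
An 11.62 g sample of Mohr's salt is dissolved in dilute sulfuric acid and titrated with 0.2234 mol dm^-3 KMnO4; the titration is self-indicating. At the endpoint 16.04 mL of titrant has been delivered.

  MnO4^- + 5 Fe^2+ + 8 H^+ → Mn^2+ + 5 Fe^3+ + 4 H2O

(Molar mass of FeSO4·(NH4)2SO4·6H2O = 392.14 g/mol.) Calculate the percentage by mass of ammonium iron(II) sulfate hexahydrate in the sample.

60.46 %

n(KMnO4) = 0.01604 L × 0.2234 mol/L = 3.583 × 10^-3 mol
From the 5:1 ratio, n(FeSO4·(NH4)2SO4·6H2O) = 5/1 × 3.583 × 10^-3 = 0.01792 mol
mass of FeSO4·(NH4)2SO4·6H2O = 0.01792 × 392.14 g/mol = 7.026 g
% FeSO4·(NH4)2SO4·6H2O = 7.026 / 11.62 × 100 = 60.46 %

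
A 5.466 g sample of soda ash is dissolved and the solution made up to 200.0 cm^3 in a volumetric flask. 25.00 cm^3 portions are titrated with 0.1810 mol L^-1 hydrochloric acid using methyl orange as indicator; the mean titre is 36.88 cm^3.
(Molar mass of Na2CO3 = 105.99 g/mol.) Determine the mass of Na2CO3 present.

2.830 g

Na2CO3 + 2 HCl → 2 NaCl + H2O + CO2
n(HCl) per titration = 0.03688 × 0.1810 = 6.675 × 10^-3 mol
From the 1:2 ratio, n(Na2CO3) in each aliquot = 1/2 × 6.675 × 10^-3 = 3.338 × 10^-3 mol
n(Na2CO3) in the whole flask = 3.338 × 10^-3 × 200.0/25.00 = 0.02670 mol
mass of Na2CO3 = 0.02670 × 105.99 = 2.830 g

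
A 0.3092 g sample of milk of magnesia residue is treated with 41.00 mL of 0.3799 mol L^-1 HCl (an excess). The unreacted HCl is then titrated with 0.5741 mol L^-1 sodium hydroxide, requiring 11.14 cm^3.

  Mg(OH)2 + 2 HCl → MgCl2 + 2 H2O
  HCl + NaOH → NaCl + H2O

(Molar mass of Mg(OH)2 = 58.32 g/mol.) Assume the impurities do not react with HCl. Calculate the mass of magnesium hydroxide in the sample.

0.2677 g

n(HCl) added = 0.04100 × 0.3799 = 0.01558 mol
n(NaOH) used in back-titration = 0.01114 × 0.5741 = 6.395 × 10^-3 mol
n(HCl) left over = 6.395 × 10^-3 mol (1:1 ratio)
n(HCl) consumed by analyte = 0.01558 − 6.395 × 10^-3 = 9.180 × 10^-3 mol
From the 1:2 ratio, n(Mg(OH)2) = 1/2 × 9.180 × 10^-3 = 4.590 × 10^-3 mol
mass of Mg(OH)2 = 4.590 × 10^-3 × 58.32 = 0.2677 g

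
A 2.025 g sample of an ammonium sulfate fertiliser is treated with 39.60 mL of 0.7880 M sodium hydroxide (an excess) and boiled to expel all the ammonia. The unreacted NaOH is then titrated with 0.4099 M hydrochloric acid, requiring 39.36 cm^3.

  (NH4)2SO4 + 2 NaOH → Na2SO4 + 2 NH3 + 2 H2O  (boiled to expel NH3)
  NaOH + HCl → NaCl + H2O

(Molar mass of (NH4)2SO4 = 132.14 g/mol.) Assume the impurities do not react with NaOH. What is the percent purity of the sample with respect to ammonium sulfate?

49.17 %

n(NaOH) added = 0.03960 × 0.7880 = 0.03120 mol
n(HCl) used in back-titration = 0.03936 × 0.4099 = 0.01613 mol
n(NaOH) left over = 0.01613 mol (1:1 ratio)
n(NaOH) consumed by analyte = 0.03120 − 0.01613 = 0.01507 mol
From the 1:2 ratio, n((NH4)2SO4) = 1/2 × 0.01507 = 7.536 × 10^-3 mol
mass of (NH4)2SO4 = 7.536 × 10^-3 × 132.14 = 0.9957 g
% (NH4)2SO4 = 0.9957 / 2.025 × 100 = 49.17 %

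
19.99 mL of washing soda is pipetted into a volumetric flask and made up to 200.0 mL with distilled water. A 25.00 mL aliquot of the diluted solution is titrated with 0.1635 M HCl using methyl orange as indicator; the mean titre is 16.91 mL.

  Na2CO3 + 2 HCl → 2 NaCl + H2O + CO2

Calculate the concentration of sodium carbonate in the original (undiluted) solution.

0.5532 M

n(HCl) = 0.01691 × 0.1635 = 2.765 × 10^-3 mol
From the 1:2 ratio, n(Na2CO3) in the aliquot = 1/2 × 2.765 × 10^-3 = 1.382 × 10^-3 mol
[Na2CO3]_dilute = 1.382 × 10^-3 / 0.02500 = 0.05530 mol/L
Dilution factor = 200.0 / 19.99 = 10.01
[Na2CO3]_stock = 0.05530 × 10.01 = 0.5532 mol/L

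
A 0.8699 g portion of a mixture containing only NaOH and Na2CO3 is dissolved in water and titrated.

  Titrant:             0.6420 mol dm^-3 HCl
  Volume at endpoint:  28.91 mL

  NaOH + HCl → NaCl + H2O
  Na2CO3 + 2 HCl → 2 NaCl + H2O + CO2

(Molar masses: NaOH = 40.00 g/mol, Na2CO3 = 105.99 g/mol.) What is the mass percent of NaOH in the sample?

n(HCl) = 0.02891 × 0.6420 = 0.01856 mol
Let x = n(NaOH), y = n(Na2CO3).
Titrant: 1x + 2y = 0.01856;  mass: 40.00x + 105.99y = 0.8699
Solving, x = 8.749 × 10^-3 mol, y = 4.905 × 10^-3 mol
mass of NaOH = 8.749 × 10^-3 × 40.00 = 0.3500 g
% NaOH = 0.3500 / 0.8699 × 100 = 40.23 %

40.23 %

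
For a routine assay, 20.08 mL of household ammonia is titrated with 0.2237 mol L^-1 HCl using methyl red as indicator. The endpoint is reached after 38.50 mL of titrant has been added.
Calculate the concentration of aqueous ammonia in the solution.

0.4289 mol/L

NH3 + HCl → NH4Cl
n(HCl) = 0.03850 L × 0.2237 mol/L = 8.612 × 10^-3 mol
n(NH3) = 8.612 × 10^-3 mol (1:1 mole ratio)
[NH3] = 8.612 × 10^-3 mol / 0.02008 L = 0.4289 mol/L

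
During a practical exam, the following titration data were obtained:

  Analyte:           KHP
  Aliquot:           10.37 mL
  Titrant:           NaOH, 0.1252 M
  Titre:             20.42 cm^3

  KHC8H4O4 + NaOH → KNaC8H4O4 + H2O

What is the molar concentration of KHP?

0.2465 M

n(NaOH) = 0.02042 L × 0.1252 mol/L = 2.557 × 10^-3 mol
n(KHC8H4O4) = 2.557 × 10^-3 mol (1:1 mole ratio)
[KHC8H4O4] = 2.557 × 10^-3 mol / 0.01037 L = 0.2465 mol/L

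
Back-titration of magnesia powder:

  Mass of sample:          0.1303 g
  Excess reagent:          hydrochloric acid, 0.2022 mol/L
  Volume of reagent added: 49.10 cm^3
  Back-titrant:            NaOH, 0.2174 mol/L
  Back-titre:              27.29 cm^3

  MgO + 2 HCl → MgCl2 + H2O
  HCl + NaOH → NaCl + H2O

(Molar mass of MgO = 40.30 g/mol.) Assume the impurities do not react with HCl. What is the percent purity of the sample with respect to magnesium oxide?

61.78 %

n(HCl) added = 0.04910 × 0.2022 = 9.928 × 10^-3 mol
n(NaOH) used in back-titration = 0.02729 × 0.2174 = 5.933 × 10^-3 mol
n(HCl) left over = 5.933 × 10^-3 mol (1:1 ratio)
n(HCl) consumed by analyte = 9.928 × 10^-3 − 5.933 × 10^-3 = 3.995 × 10^-3 mol
From the 1:2 ratio, n(MgO) = 1/2 × 3.995 × 10^-3 = 1.998 × 10^-3 mol
mass of MgO = 1.998 × 10^-3 × 40.30 = 0.08050 g
% MgO = 0.08050 / 0.1303 × 100 = 61.78 %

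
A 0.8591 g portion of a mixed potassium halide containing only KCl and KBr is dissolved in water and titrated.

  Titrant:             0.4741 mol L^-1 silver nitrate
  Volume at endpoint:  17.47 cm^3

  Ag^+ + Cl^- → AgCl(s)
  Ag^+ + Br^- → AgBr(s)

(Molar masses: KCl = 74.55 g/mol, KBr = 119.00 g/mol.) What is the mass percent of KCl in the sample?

24.70 %

n(AgNO3) = 0.01747 × 0.4741 = 8.283 × 10^-3 mol
Let x = n(KCl), y = n(KBr).
Titrant: 1x + 1y = 8.283 × 10^-3;  mass: 74.55x + 119.00y = 0.8591
Solving, x = 2.846 × 10^-3 mol, y = 5.436 × 10^-3 mol
mass of KCl = 2.846 × 10^-3 × 74.55 = 0.2122 g
% KCl = 0.2122 / 0.8591 × 100 = 24.70 %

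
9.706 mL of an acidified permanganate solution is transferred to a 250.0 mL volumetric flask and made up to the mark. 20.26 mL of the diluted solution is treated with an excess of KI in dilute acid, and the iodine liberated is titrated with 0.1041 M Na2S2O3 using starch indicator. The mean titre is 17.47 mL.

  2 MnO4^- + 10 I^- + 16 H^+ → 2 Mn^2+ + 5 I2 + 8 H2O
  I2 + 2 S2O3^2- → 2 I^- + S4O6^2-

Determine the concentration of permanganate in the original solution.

n(S2O3^2-) = 0.01747 × 0.1041 = 1.819 × 10^-3 mol
n(I2) = n(S2O3^2-)/2 = 9.093 × 10^-4 mol
From the 2:5 ratio, n(MnO4^-) in the aliquot = 2/5 × 9.093 × 10^-4 = 3.637 × 10^-4 mol
[MnO4^-]_dilute = 3.637 × 10^-4 / 0.02026 = 0.01795 mol/L
[MnO4^-]_original = 0.01795 × 250.0/9.706 = 0.4624 mol/L

0.4624 M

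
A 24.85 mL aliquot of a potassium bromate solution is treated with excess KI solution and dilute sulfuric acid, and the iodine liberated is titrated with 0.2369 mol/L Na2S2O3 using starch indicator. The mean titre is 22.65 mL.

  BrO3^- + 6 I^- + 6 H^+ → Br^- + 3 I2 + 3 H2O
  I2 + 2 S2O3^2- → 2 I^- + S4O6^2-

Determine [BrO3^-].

n(S2O3^2-) = 0.02265 × 0.2369 = 5.366 × 10^-3 mol
n(I2) = n(S2O3^2-)/2 = 2.683 × 10^-3 mol
From the 1:3 ratio, n(BrO3^-) in the aliquot = 1/3 × 2.683 × 10^-3 = 8.943 × 10^-4 mol
[BrO3^-] = 8.943 × 10^-4 / 0.02485 = 0.03599 mol/L

0.03599 mol/L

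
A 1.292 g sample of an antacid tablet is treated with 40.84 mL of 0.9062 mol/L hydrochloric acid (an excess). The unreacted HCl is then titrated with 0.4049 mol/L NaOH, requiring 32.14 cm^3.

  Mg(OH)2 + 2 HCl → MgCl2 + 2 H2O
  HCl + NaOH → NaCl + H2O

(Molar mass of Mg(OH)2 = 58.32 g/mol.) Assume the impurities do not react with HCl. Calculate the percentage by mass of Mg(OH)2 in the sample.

54.16 %

n(HCl) added = 0.04084 × 0.9062 = 0.03701 mol
n(NaOH) used in back-titration = 0.03214 × 0.4049 = 0.01301 mol
n(HCl) left over = 0.01301 mol (1:1 ratio)
n(HCl) consumed by analyte = 0.03701 − 0.01301 = 0.02400 mol
From the 1:2 ratio, n(Mg(OH)2) = 1/2 × 0.02400 = 0.01200 mol
mass of Mg(OH)2 = 0.01200 × 58.32 = 0.6997 g
% Mg(OH)2 = 0.6997 / 1.292 × 100 = 54.16 %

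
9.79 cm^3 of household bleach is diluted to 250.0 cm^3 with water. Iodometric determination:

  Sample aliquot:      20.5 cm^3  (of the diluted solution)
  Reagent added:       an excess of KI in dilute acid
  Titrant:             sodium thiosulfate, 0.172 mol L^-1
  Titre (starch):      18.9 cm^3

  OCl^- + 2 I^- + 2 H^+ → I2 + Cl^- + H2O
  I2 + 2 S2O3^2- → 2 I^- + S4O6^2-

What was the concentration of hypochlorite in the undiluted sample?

2.02 mol/L

n(S2O3^2-) = 0.0189 × 0.172 = 3.25 × 10^-3 mol
n(I2) = n(S2O3^2-)/2 = 1.63 × 10^-3 mol
n(OCl^-) in the aliquot = 1.63 × 10^-3 mol (1:1 ratio)
[OCl^-]_dilute = 1.63 × 10^-3 / 0.0205 = 0.0793 mol/L
[OCl^-]_original = 0.0793 × 250.0/9.79 = 2.02 mol/L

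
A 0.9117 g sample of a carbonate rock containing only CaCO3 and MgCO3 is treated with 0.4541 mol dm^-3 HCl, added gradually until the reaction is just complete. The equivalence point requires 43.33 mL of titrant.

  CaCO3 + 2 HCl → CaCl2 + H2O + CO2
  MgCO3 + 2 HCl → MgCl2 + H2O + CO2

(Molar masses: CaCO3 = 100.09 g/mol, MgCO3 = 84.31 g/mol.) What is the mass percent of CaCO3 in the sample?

57.22 %

n(HCl) = 0.04333 × 0.4541 = 0.01968 mol
Let x = n(CaCO3), y = n(MgCO3).
Titrant: 2x + 2y = 0.01968;  mass: 100.09x + 84.31y = 0.9117
Solving, x = 5.212 × 10^-3 mol, y = 4.626 × 10^-3 mol
mass of CaCO3 = 5.212 × 10^-3 × 100.09 = 0.5217 g
% CaCO3 = 0.5217 / 0.9117 × 100 = 57.22 %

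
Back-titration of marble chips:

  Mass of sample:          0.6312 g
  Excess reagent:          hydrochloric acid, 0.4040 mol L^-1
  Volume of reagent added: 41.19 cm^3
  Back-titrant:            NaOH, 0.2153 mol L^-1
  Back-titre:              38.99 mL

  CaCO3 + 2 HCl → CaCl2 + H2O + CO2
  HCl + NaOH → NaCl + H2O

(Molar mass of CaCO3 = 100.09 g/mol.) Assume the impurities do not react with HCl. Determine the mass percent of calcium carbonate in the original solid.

65.38 %

n(HCl) added = 0.04119 × 0.4040 = 0.01664 mol
n(NaOH) used in back-titration = 0.03899 × 0.2153 = 8.395 × 10^-3 mol
n(HCl) left over = 8.395 × 10^-3 mol (1:1 ratio)
n(HCl) consumed by analyte = 0.01664 − 8.395 × 10^-3 = 8.246 × 10^-3 mol
From the 1:2 ratio, n(CaCO3) = 1/2 × 8.246 × 10^-3 = 4.123 × 10^-3 mol
mass of CaCO3 = 4.123 × 10^-3 × 100.09 = 0.4127 g
% CaCO3 = 0.4127 / 0.6312 × 100 = 65.38 %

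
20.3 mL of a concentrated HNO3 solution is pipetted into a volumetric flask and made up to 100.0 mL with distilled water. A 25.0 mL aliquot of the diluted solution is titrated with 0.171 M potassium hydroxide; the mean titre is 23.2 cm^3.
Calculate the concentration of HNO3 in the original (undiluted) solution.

0.782 M

HNO3 + KOH → KNO3 + H2O
n(KOH) = 0.0232 × 0.171 = 3.97 × 10^-3 mol
n(HNO3) in the aliquot = 3.97 × 10^-3 mol (1:1 ratio)
[HNO3]_dilute = 3.97 × 10^-3 / 0.0250 = 0.159 mol/L
Dilution factor = 100.0 / 20.3 = 4.926
[HNO3]_stock = 0.159 × 4.926 = 0.782 mol/L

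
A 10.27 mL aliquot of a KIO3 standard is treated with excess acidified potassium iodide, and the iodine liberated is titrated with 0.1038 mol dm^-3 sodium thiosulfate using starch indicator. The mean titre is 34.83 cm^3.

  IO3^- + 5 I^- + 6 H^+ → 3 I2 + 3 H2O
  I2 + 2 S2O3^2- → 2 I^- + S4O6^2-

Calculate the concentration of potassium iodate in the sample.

0.05867 mol/L

n(S2O3^2-) = 0.03483 × 0.1038 = 3.615 × 10^-3 mol
n(I2) = n(S2O3^2-)/2 = 1.808 × 10^-3 mol
From the 1:3 ratio, n(IO3^-) in the aliquot = 1/3 × 1.808 × 10^-3 = 6.026 × 10^-4 mol
[IO3^-] = 6.026 × 10^-4 / 0.01027 = 0.05867 mol/L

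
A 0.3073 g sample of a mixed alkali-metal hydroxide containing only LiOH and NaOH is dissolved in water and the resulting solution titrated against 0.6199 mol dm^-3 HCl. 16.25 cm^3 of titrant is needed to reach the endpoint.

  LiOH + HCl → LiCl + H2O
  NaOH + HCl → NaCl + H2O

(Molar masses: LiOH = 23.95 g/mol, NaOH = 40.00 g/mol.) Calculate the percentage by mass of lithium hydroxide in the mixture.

46.44 %

n(HCl) = 0.01625 × 0.6199 = 0.01007 mol
Let x = n(LiOH), y = n(NaOH).
Titrant: 1x + 1y = 0.01007;  mass: 23.95x + 40.00y = 0.3073
Solving, x = 5.959 × 10^-3 mol, y = 4.115 × 10^-3 mol
mass of LiOH = 5.959 × 10^-3 × 23.95 = 0.1427 g
% LiOH = 0.1427 / 0.3073 × 100 = 46.44 %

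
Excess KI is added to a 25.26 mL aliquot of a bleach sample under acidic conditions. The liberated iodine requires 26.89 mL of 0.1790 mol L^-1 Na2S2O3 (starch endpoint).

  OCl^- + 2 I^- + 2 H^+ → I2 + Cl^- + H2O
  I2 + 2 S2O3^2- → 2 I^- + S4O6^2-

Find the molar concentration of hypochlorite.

0.09528 mol/L

n(S2O3^2-) = 0.02689 × 0.1790 = 4.813 × 10^-3 mol
n(I2) = n(S2O3^2-)/2 = 2.407 × 10^-3 mol
n(OCl^-) in the aliquot = 2.407 × 10^-3 mol (1:1 ratio)
[OCl^-] = 2.407 × 10^-3 / 0.02526 = 0.09528 mol/L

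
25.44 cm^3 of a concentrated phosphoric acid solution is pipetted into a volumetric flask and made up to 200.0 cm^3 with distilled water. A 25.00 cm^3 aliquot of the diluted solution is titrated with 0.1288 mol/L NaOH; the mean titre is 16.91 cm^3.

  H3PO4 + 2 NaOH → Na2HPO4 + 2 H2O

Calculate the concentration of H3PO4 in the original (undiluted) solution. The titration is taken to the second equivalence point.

n(NaOH) = 0.01691 × 0.1288 = 2.178 × 10^-3 mol
From the 1:2 ratio, n(H3PO4) in the aliquot = 1/2 × 2.178 × 10^-3 = 1.089 × 10^-3 mol
[H3PO4]_dilute = 1.089 × 10^-3 / 0.02500 = 0.04356 mol/L
Dilution factor = 200.0 / 25.44 = 7.862
[H3PO4]_stock = 0.04356 × 7.862 = 0.3425 mol/L

0.3425 mol/L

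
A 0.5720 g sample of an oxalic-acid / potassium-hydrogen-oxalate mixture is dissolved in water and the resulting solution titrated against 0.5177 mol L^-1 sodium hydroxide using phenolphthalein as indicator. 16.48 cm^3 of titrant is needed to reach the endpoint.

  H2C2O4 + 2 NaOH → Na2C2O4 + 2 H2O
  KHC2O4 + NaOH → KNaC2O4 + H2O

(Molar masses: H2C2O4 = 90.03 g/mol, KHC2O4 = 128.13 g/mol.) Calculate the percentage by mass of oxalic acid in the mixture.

n(NaOH) = 0.01648 × 0.5177 = 8.532 × 10^-3 mol
Let x = n(H2C2O4), y = n(KHC2O4).
Titrant: 2x + 1y = 8.532 × 10^-3;  mass: 90.03x + 128.13y = 0.5720
Solving, x = 3.135 × 10^-3 mol, y = 2.261 × 10^-3 mol
mass of H2C2O4 = 3.135 × 10^-3 × 90.03 = 0.2823 g
% H2C2O4 = 0.2823 / 0.5720 × 100 = 49.35 %

49.35 %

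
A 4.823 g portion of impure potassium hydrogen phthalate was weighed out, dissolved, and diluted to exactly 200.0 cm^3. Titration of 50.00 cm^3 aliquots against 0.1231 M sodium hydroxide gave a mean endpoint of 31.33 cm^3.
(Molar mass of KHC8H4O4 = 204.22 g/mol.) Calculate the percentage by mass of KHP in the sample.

65.32 %

KHC8H4O4 + NaOH → KNaC8H4O4 + H2O
n(NaOH) per titration = 0.03133 × 0.1231 = 3.857 × 10^-3 mol
n(KHC8H4O4) in each aliquot = 3.857 × 10^-3 mol (1:1 ratio)
n(KHC8H4O4) in the whole flask = 3.857 × 10^-3 × 200.0/50.00 = 0.01543 mol
mass of KHC8H4O4 = 0.01543 × 204.22 = 3.150 g
% KHC8H4O4 = 3.150 / 4.823 × 100 = 65.32 %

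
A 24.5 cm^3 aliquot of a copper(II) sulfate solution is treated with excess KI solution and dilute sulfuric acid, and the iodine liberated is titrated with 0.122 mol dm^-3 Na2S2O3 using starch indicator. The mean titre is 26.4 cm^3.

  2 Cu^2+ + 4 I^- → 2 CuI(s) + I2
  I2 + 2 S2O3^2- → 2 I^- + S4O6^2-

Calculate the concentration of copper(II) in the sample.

0.131 mol/L

n(S2O3^2-) = 0.0264 × 0.122 = 3.22 × 10^-3 mol
n(I2) = n(S2O3^2-)/2 = 1.61 × 10^-3 mol
From the 2:1 ratio, n(Cu2+) in the aliquot = 2/1 × 1.61 × 10^-3 = 3.22 × 10^-3 mol
[Cu2+] = 3.22 × 10^-3 / 0.0245 = 0.131 mol/L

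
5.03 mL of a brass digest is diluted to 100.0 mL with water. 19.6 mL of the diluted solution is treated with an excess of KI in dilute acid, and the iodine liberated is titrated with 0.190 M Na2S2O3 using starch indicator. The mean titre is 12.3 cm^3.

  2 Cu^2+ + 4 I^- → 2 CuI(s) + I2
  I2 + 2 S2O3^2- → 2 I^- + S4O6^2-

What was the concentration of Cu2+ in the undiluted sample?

n(S2O3^2-) = 0.0123 × 0.190 = 2.34 × 10^-3 mol
n(I2) = n(S2O3^2-)/2 = 1.17 × 10^-3 mol
From the 2:1 ratio, n(Cu2+) in the aliquot = 2/1 × 1.17 × 10^-3 = 2.34 × 10^-3 mol
[Cu2+]_dilute = 2.34 × 10^-3 / 0.0196 = 0.119 mol/L
[Cu2+]_original = 0.119 × 100.0/5.03 = 2.37 mol/L

2.37 M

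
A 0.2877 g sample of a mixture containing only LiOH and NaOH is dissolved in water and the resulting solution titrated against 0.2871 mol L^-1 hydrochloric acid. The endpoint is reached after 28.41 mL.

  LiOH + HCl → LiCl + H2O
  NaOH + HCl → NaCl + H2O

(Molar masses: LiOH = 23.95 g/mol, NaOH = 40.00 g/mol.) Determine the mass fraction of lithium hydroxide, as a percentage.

20.00 %

n(HCl) = 0.02841 × 0.2871 = 8.157 × 10^-3 mol
Let x = n(LiOH), y = n(NaOH).
Titrant: 1x + 1y = 8.157 × 10^-3;  mass: 23.95x + 40.00y = 0.2877
Solving, x = 2.403 × 10^-3 mol, y = 5.754 × 10^-3 mol
mass of LiOH = 2.403 × 10^-3 × 23.95 = 0.05754 g
% LiOH = 0.05754 / 0.2877 × 100 = 20.00 %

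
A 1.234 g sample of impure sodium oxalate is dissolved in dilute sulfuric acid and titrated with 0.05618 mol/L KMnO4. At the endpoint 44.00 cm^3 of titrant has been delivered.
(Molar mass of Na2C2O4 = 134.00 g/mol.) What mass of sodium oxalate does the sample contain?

2 MnO4^- + 5 C2O4^2- + 16 H^+ → 2 Mn^2+ + 10 CO2 + 8 H2O
n(KMnO4) = 0.04400 L × 0.05618 mol/L = 2.472 × 10^-3 mol
From the 5:2 ratio, n(Na2C2O4) = 5/2 × 2.472 × 10^-3 = 6.180 × 10^-3 mol
mass of Na2C2O4 = 6.180 × 10^-3 × 134.00 g/mol = 0.8281 g

0.8281 g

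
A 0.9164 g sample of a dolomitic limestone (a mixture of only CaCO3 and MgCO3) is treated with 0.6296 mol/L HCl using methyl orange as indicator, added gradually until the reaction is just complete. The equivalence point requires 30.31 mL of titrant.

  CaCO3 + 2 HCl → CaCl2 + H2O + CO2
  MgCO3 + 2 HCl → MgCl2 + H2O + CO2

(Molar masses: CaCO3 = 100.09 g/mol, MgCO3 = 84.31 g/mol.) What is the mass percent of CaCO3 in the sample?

77.49 %

n(HCl) = 0.03031 × 0.6296 = 0.01908 mol
Let x = n(CaCO3), y = n(MgCO3).
Titrant: 2x + 2y = 0.01908;  mass: 100.09x + 84.31y = 0.9164
Solving, x = 7.094 × 10^-3 mol, y = 2.447 × 10^-3 mol
mass of CaCO3 = 7.094 × 10^-3 × 100.09 = 0.7101 g
% CaCO3 = 0.7101 / 0.9164 × 100 = 77.49 %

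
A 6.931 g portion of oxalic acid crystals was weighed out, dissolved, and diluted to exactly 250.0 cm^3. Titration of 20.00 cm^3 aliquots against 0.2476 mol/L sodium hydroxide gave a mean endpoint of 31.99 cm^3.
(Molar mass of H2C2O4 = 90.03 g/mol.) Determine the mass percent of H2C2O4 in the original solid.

64.30 %

H2C2O4 + 2 NaOH → Na2C2O4 + 2 H2O
n(NaOH) per titration = 0.03199 × 0.2476 = 7.921 × 10^-3 mol
From the 1:2 ratio, n(H2C2O4) in each aliquot = 1/2 × 7.921 × 10^-3 = 3.960 × 10^-3 mol
n(H2C2O4) in the whole flask = 3.960 × 10^-3 × 250.0/20.00 = 0.04950 mol
mass of H2C2O4 = 0.04950 × 90.03 = 4.457 g
% H2C2O4 = 4.457 / 6.931 × 100 = 64.30 %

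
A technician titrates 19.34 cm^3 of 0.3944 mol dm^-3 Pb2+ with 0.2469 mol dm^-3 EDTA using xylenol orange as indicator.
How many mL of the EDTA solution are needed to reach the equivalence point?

Pb^2+ + EDTA^4- → [Pb(EDTA)]^2-
n(Pb2+) = 0.01934 L × 0.3944 mol/L = 7.628 × 10^-3 mol
n(EDTA) = 7.628 × 10^-3 mol (1:1 stoichiometry)
V(EDTA) = 7.628 × 10^-3 mol / 0.2469 mol/L = 0.03089 L = 30.89 mL

30.89 mL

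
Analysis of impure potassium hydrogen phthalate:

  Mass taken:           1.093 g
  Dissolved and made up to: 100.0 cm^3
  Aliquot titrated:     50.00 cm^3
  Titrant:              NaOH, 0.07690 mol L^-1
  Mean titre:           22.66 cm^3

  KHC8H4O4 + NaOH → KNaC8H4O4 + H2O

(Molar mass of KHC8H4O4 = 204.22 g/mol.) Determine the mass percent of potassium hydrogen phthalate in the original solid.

65.12 %

n(NaOH) per titration = 0.02266 × 0.07690 = 1.743 × 10^-3 mol
n(KHC8H4O4) in each aliquot = 1.743 × 10^-3 mol (1:1 ratio)
n(KHC8H4O4) in the whole flask = 1.743 × 10^-3 × 100.0/50.00 = 3.485 × 10^-3 mol
mass of KHC8H4O4 = 3.485 × 10^-3 × 204.22 = 0.7117 g
% KHC8H4O4 = 0.7117 / 1.093 × 100 = 65.12 %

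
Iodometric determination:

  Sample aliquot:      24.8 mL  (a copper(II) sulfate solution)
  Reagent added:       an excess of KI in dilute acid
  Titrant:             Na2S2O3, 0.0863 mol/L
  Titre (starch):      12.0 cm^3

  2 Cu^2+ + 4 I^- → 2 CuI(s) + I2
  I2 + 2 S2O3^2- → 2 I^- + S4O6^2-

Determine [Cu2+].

0.0418 mol/L

n(S2O3^2-) = 0.0120 × 0.0863 = 1.04 × 10^-3 mol
n(I2) = n(S2O3^2-)/2 = 5.18 × 10^-4 mol
From the 2:1 ratio, n(Cu2+) in the aliquot = 2/1 × 5.18 × 10^-4 = 1.04 × 10^-3 mol
[Cu2+] = 1.04 × 10^-3 / 0.0248 = 0.0418 mol/L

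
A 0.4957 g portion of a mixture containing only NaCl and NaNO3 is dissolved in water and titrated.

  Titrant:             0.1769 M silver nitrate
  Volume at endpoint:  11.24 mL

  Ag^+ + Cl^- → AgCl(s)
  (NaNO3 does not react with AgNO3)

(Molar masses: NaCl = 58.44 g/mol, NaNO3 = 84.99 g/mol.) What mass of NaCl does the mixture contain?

n(AgNO3) = 0.01124 × 0.1769 = 1.988 × 10^-3 mol
Let x = n(NaCl), y = n(NaNO3).
Titrant: 1x = 1.988 × 10^-3;  mass: 58.44x + 84.99y = 0.4957
Solving, x = 1.988 × 10^-3 mol, y = 4.465 × 10^-3 mol
mass of NaCl = 1.988 × 10^-3 × 58.44 = 0.1162 g

0.1162 g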